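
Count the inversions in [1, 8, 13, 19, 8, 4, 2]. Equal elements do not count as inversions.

Inversion pairs (indices are 0-based):
(1,5): 8 > 4
(1,6): 8 > 2
(2,4): 13 > 8
(2,5): 13 > 4
(2,6): 13 > 2
(3,4): 19 > 8
(3,5): 19 > 4
(3,6): 19 > 2
(4,5): 8 > 4
(4,6): 8 > 2
(5,6): 4 > 2
That's 11 pairs.

Inversions: 11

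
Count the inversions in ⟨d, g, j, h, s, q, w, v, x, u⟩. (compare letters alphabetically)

6 out-of-order pairs

Element-by-element contributions:
d: 0
g: 0
j: 1
h: 0
s: 1
q: 0
w: 2
v: 1
x: 1
u: 0
Sum: 0 + 0 + 1 + 0 + 1 + 0 + 2 + 1 + 1 + 0 = 6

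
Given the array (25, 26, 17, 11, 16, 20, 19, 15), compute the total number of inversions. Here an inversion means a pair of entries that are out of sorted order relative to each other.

19 inversions

Sweep left to right; for each value list the smaller values that follow it:
25: 6
26: 6
17: 3
11: 0
16: 1
20: 2
19: 1
15: 0
Sum: 6 + 6 + 3 + 0 + 1 + 2 + 1 + 0 = 19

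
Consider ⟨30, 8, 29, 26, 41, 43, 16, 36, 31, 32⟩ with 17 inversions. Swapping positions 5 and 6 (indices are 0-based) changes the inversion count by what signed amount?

Positions 5 and 6 hold 43 and 16; after swapping, the array is [30, 8, 29, 26, 41, 16, 43, 36, 31, 32].
Sweep left to right; for each value list the smaller values that follow it:
30 → 8, 29, 26, 16 → 4
8 → none → 0
29 → 26, 16 → 2
26 → 16 → 1
41 → 16, 36, 31, 32 → 4
16 → none → 0
43 → 36, 31, 32 → 3
36 → 31, 32 → 2
31 → none → 0
32 → none → 0
Sum: 4 + 0 + 2 + 1 + 4 + 0 + 3 + 2 + 0 + 0 = 16
Change: 16 − 17 = -1

-1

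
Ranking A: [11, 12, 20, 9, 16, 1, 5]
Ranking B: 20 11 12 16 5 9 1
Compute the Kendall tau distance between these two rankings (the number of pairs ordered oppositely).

Discordant pairs: 5

Assign each item its position (1..7) in the first ordering, then rewrite the second ordering as that position sequence:
positions: 11→1, 12→2, 20→3, 9→4, 16→5, 1→6, 5→7
second ordering as positions: [3, 1, 2, 5, 7, 4, 6]
Discordant pairs = inversions in this position sequence.
3: 1, 2 → 2
1: 0
2: 0
5: 4 → 1
7: 4, 6 → 2
4: 0
6: 0
Total: 2 + 0 + 0 + 1 + 2 + 0 + 0 = 5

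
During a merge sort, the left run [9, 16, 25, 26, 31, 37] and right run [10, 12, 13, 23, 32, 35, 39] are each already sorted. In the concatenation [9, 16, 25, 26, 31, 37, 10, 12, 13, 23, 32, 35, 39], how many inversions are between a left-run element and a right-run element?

21 split inversions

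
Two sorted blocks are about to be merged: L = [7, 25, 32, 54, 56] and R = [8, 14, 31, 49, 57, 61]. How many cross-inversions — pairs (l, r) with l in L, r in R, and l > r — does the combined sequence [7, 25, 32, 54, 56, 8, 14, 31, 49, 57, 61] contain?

There are 13 cross-inversions.

For each element r of the right run, count left-run elements greater than r:
r = 8: 25, 32, 54, 56 → 4
r = 14: 25, 32, 54, 56 → 4
r = 31: 32, 54, 56 → 3
r = 49: 54, 56 → 2
r = 57: none → 0
r = 61: none → 0
Cross-inversions: 4 + 4 + 3 + 2 + 0 + 0 = 13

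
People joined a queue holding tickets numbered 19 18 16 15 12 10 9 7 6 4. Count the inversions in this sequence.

45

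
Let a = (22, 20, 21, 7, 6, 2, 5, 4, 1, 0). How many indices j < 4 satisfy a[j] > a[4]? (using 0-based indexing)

4 such elements

The element at index 4 is 6.
Elements before it: 22, 20, 21, 7
Those larger than 6: 22, 20, 21, 7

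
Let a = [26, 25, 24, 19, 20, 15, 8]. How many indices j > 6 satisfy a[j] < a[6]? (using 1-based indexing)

The element at index 6 is 15.
Elements after it: 8
Those smaller than 15: 8

1 such element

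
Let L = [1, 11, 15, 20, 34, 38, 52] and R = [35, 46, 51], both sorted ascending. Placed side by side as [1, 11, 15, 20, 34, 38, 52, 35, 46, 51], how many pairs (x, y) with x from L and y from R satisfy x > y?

For each element r of the right run, count left-run elements greater than r:
r = 35: 38, 52 → 2
r = 46: 52 → 1
r = 51: 52 → 1
Cross-inversions: 2 + 1 + 1 = 4

4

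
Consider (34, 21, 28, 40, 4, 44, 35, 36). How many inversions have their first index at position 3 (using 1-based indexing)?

1 such element

The element at index 3 is 28.
Elements after it: 40, 4, 44, 35, 36
Those smaller than 28: 4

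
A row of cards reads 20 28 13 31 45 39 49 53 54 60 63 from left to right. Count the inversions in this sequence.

Count, for each position, how many later elements it exceeds:
20: 1
28: 1
13: 0
31: 0
45: 1
39: 0
49: 0
53: 0
54: 0
60: 0
63: 0
Sum: 1 + 1 + 0 + 0 + 1 + 0 + 0 + 0 + 0 + 0 + 0 = 3

Out-of-order pairs: 3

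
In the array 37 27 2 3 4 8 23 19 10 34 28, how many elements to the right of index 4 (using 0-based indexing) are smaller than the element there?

0 such elements

The element at index 4 is 4.
Elements after it: 8, 23, 19, 10, 34, 28
None of them are smaller than 4.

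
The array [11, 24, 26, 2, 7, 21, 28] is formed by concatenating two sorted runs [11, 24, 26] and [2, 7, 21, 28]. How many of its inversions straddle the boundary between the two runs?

There are 8 split inversions.

Take each right-half value and tally the left-half values above it:
r = 2: 11, 24, 26 → 3
r = 7: 11, 24, 26 → 3
r = 21: 24, 26 → 2
r = 28: none → 0
Cross-inversions: 3 + 3 + 2 + 0 = 8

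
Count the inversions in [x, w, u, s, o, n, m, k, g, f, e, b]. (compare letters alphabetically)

There are 66 inversions.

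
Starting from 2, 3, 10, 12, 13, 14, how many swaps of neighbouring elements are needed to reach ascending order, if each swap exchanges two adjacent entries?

Minimum adjacent swaps = number of inversions (each swap of adjacent out-of-order elements removes one inversion and no swap can remove more).
Count inversions — for each element, later elements that are smaller:
2: none → 0
3: none → 0
10: none → 0
12: none → 0
13: none → 0
14: none → 0
Total inversions: 0 + 0 + 0 + 0 + 0 + 0 = 0

Swaps: 0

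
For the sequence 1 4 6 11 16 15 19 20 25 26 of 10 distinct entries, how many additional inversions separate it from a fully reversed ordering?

Maximum inversions for 10 distinct elements is C(10, 2) = 10·9/2 = 45.
Current inversions — for each element, count later smaller elements:
1: 0
4: 0
6: 0
11: 0
16: 1
15: 0
19: 0
20: 0
25: 0
26: 0
Current total: 0 + 0 + 0 + 0 + 1 + 0 + 0 + 0 + 0 + 0 = 1
Shortfall: 45 − 1 = 44

44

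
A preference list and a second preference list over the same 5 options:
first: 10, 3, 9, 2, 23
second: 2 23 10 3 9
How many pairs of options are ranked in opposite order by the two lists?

Assign each item its position (1..5) in the first ordering, then rewrite the second ordering as that position sequence:
positions: 10→1, 3→2, 9→3, 2→4, 23→5
second ordering as positions: [4, 5, 1, 2, 3]
Discordant pairs = inversions in this position sequence.
4: 1, 2, 3 → 3
5: 1, 2, 3 → 3
1: 0
2: 0
3: 0
Total: 3 + 3 + 0 + 0 + 0 = 6

6 pairs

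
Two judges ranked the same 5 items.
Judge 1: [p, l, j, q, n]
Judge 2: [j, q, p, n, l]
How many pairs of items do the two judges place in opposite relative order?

Assign each item its position (1..5) in the first ordering, then rewrite the second ordering as that position sequence:
positions: p→1, l→2, j→3, q→4, n→5
second ordering as positions: [3, 4, 1, 5, 2]
Discordant pairs = inversions in this position sequence.
3: 1, 2 → 2
4: 1, 2 → 2
1: 0
5: 2 → 1
2: 0
Total: 2 + 2 + 0 + 1 + 0 = 5

5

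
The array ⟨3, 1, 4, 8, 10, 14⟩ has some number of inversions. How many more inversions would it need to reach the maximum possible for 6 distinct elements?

Maximum inversions for 6 distinct elements is C(6, 2) = 6·5/2 = 15.
Current inversions — for each element, count later smaller elements:
3: 1
1: 0
4: 0
8: 0
10: 0
14: 0
Current total: 1 + 0 + 0 + 0 + 0 + 0 = 1
Shortfall: 15 − 1 = 14

14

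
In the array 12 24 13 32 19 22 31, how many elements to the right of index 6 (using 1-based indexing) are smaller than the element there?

The element at index 6 is 22.
Elements after it: 31
None of them are smaller than 22.

0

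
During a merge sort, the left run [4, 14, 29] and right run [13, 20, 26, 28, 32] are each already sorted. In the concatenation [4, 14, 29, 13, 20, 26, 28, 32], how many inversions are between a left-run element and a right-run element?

There are 5 cross-inversions.

For each element r of the right run, count left-run elements greater than r:
r = 13: 14, 29 → 2
r = 20: 29 → 1
r = 26: 29 → 1
r = 28: 29 → 1
r = 32: none → 0
Cross-inversions: 2 + 1 + 1 + 1 + 0 = 5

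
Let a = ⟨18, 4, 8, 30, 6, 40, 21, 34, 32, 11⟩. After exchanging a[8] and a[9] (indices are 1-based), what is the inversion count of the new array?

15

Positions 8 and 9 hold 34 and 32; after swapping, the array is [18, 4, 8, 30, 6, 40, 21, 32, 34, 11].
Element-by-element contributions:
18 → 4, 8, 6, 11 → 4
4 → none → 0
8 → 6 → 1
30 → 6, 21, 11 → 3
6 → none → 0
40 → 21, 32, 34, 11 → 4
21 → 11 → 1
32 → 11 → 1
34 → 11 → 1
11 → none → 0
Sum: 4 + 0 + 1 + 3 + 0 + 4 + 1 + 1 + 1 + 0 = 15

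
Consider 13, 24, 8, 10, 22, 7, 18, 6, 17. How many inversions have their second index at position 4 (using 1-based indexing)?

The element at index 4 is 10.
Elements before it: 13, 24, 8
Those larger than 10: 13, 24

2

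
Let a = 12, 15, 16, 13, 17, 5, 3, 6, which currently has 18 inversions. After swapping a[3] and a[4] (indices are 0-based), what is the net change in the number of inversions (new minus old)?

+1

Positions 3 and 4 hold 13 and 17; after swapping, the array is [12, 15, 16, 17, 13, 5, 3, 6].
Count, for each position, how many later elements it exceeds:
12 → 5, 3, 6 → 3
15 → 13, 5, 3, 6 → 4
16 → 13, 5, 3, 6 → 4
17 → 13, 5, 3, 6 → 4
13 → 5, 3, 6 → 3
5 → 3 → 1
3 → none → 0
6 → none → 0
Sum: 3 + 4 + 4 + 4 + 3 + 1 + 0 + 0 = 19
Change: 19 − 18 = +1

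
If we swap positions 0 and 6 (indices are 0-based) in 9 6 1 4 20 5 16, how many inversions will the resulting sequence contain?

10

Positions 0 and 6 hold 9 and 16; after swapping, the array is [16, 6, 1, 4, 20, 5, 9].
For each element, count later entries that are smaller:
16 → 6, 1, 4, 5, 9 → 5
6 → 1, 4, 5 → 3
1 → none → 0
4 → none → 0
20 → 5, 9 → 2
5 → none → 0
9 → none → 0
Sum: 5 + 3 + 0 + 0 + 2 + 0 + 0 = 10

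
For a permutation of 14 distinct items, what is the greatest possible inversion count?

A reversed (strictly descending) arrangement makes every pair an inversion, giving C(14, 2) inversions.
C(14, 2) = 14·13/2 = 91

91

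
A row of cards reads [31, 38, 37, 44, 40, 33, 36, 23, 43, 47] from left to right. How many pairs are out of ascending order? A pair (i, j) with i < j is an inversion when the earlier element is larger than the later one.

18

Sweep left to right; for each value list the smaller values that follow it:
31 → 23 → 1
38 → 37, 33, 36, 23 → 4
37 → 33, 36, 23 → 3
44 → 40, 33, 36, 23, 43 → 5
40 → 33, 36, 23 → 3
33 → 23 → 1
36 → 23 → 1
23 → none → 0
43 → none → 0
47 → none → 0
Sum: 1 + 4 + 3 + 5 + 3 + 1 + 1 + 0 + 0 + 0 = 18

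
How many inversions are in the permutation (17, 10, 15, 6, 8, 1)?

13

Sweep left to right; for each value list the smaller values that follow it:
17 → 10, 15, 6, 8, 1 → 5
10 → 6, 8, 1 → 3
15 → 6, 8, 1 → 3
6 → 1 → 1
8 → 1 → 1
1 → none → 0
Sum: 5 + 3 + 3 + 1 + 1 + 0 = 13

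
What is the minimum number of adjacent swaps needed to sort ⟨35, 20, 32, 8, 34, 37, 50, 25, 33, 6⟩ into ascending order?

Swaps: 24

The minimum number of adjacent swaps to sort an array equals its inversion count, since every such swap removes exactly one inversion.
Count inversions — for each element, later elements that are smaller:
35: 20, 32, 8, 34, 25, 33, 6 → 7
20: 8, 6 → 2
32: 8, 25, 6 → 3
8: 6 → 1
34: 25, 33, 6 → 3
37: 25, 33, 6 → 3
50: 25, 33, 6 → 3
25: 6 → 1
33: 6 → 1
6: none → 0
Total inversions: 7 + 2 + 3 + 1 + 3 + 3 + 3 + 1 + 1 + 0 = 24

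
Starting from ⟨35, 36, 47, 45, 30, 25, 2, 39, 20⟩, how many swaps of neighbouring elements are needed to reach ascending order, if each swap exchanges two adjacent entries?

Each adjacent swap fixes exactly one inversion, so the minimum swap count equals the number of inversions.
Count inversions — for each element, later elements that are smaller:
35: 30, 25, 2, 20 → 4
36: 30, 25, 2, 20 → 4
47: 45, 30, 25, 2, 39, 20 → 6
45: 30, 25, 2, 39, 20 → 5
30: 25, 2, 20 → 3
25: 2, 20 → 2
2: none → 0
39: 20 → 1
20: none → 0
Total inversions: 4 + 4 + 6 + 5 + 3 + 2 + 0 + 1 + 0 = 25

There are 25 adjacent swaps.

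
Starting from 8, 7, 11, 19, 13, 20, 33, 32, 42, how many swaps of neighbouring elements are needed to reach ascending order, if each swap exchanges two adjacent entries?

3 swaps

Minimum adjacent swaps = number of inversions (each swap of adjacent out-of-order elements removes one inversion and no swap can remove more).
Count inversions — for each element, later elements that are smaller:
8: 7 → 1
7: none → 0
11: none → 0
19: 13 → 1
13: none → 0
20: none → 0
33: 32 → 1
32: none → 0
42: none → 0
Total inversions: 1 + 0 + 0 + 1 + 0 + 0 + 1 + 0 + 0 = 3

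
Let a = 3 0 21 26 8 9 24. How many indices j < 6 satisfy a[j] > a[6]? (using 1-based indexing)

2

The element at index 6 is 9.
Elements before it: 3, 0, 21, 26, 8
Those larger than 9: 21, 26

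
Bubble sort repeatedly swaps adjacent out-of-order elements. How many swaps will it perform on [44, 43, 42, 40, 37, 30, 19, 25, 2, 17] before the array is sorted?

43

Minimum adjacent swaps = number of inversions (each swap of adjacent out-of-order elements removes one inversion and no swap can remove more).
Count inversions — for each element, later elements that are smaller:
44: 43, 42, 40, 37, 30, 19, 25, 2, 17 → 9
43: 42, 40, 37, 30, 19, 25, 2, 17 → 8
42: 40, 37, 30, 19, 25, 2, 17 → 7
40: 37, 30, 19, 25, 2, 17 → 6
37: 30, 19, 25, 2, 17 → 5
30: 19, 25, 2, 17 → 4
19: 2, 17 → 2
25: 2, 17 → 2
2: none → 0
17: none → 0
Total inversions: 9 + 8 + 7 + 6 + 5 + 4 + 2 + 2 + 0 + 0 = 43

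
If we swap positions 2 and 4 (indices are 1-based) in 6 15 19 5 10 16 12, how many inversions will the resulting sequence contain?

There are 8 inversions.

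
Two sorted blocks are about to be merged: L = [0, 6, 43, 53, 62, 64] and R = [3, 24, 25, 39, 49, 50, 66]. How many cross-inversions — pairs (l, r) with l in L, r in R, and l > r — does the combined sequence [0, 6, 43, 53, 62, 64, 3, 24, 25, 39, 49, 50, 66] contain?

23

Take each right-half value and tally the left-half values above it:
r = 3: 6, 43, 53, 62, 64 → 5
r = 24: 43, 53, 62, 64 → 4
r = 25: 43, 53, 62, 64 → 4
r = 39: 43, 53, 62, 64 → 4
r = 49: 53, 62, 64 → 3
r = 50: 53, 62, 64 → 3
r = 66: none → 0
Cross-inversions: 5 + 4 + 4 + 4 + 3 + 3 + 0 = 23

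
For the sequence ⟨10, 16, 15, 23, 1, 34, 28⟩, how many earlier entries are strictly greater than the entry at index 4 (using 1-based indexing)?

0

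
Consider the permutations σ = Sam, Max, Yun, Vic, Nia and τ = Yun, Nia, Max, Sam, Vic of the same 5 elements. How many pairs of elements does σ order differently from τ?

6

Assign each item its position (1..5) in the first ordering, then rewrite the second ordering as that position sequence:
positions: Sam→1, Max→2, Yun→3, Vic→4, Nia→5
second ordering as positions: [3, 5, 2, 1, 4]
Discordant pairs = inversions in this position sequence.
3: 2, 1 → 2
5: 2, 1, 4 → 3
2: 1 → 1
1: 0
4: 0
Total: 2 + 3 + 1 + 0 + 0 = 6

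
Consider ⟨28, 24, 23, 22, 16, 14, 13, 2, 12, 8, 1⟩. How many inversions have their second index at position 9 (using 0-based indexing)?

The element at index 9 is 8.
Elements before it: 28, 24, 23, 22, 16, 14, 13, 2, 12
Those larger than 8: 28, 24, 23, 22, 16, 14, 13, 12

8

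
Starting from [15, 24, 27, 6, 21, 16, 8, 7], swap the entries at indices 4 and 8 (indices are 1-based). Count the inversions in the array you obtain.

Positions 4 and 8 hold 6 and 7; after swapping, the array is [15, 24, 27, 7, 21, 16, 8, 6].
For each element, count later entries that are smaller:
15: 3
24: 5
27: 5
7: 1
21: 3
16: 2
8: 1
6: 0
Sum: 3 + 5 + 5 + 1 + 3 + 2 + 1 + 0 = 20

20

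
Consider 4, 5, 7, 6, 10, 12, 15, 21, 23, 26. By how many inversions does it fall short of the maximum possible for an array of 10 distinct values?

Maximum inversions for 10 distinct elements is C(10, 2) = 10·9/2 = 45.
Current inversions — for each element, count later smaller elements:
4: 0
5: 0
7: 1
6: 0
10: 0
12: 0
15: 0
21: 0
23: 0
26: 0
Current total: 0 + 0 + 1 + 0 + 0 + 0 + 0 + 0 + 0 + 0 = 1
Shortfall: 45 − 1 = 44

44 inversions short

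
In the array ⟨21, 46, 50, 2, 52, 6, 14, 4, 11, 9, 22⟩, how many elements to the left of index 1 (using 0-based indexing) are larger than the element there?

The element at index 1 is 46.
Elements before it: 21
None of them are larger than 46.

0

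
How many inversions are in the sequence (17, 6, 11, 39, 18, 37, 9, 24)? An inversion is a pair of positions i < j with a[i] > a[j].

Element-by-element contributions:
17 → 6, 11, 9 → 3
6 → none → 0
11 → 9 → 1
39 → 18, 37, 9, 24 → 4
18 → 9 → 1
37 → 9, 24 → 2
9 → none → 0
24 → none → 0
Sum: 3 + 0 + 1 + 4 + 1 + 2 + 0 + 0 = 11

Out-of-order pairs: 11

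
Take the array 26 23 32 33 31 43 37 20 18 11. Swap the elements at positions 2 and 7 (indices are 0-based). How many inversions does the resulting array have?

25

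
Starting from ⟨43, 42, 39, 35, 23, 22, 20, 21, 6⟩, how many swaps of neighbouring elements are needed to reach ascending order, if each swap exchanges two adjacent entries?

35 swaps

Minimum adjacent swaps = number of inversions (each swap of adjacent out-of-order elements removes one inversion and no swap can remove more).
Count inversions — for each element, later elements that are smaller:
43: 42, 39, 35, 23, 22, 20, 21, 6 → 8
42: 39, 35, 23, 22, 20, 21, 6 → 7
39: 35, 23, 22, 20, 21, 6 → 6
35: 23, 22, 20, 21, 6 → 5
23: 22, 20, 21, 6 → 4
22: 20, 21, 6 → 3
20: 6 → 1
21: 6 → 1
6: none → 0
Total inversions: 8 + 7 + 6 + 5 + 4 + 3 + 1 + 1 + 0 = 35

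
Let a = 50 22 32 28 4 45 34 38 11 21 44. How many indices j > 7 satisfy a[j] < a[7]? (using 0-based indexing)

2

The element at index 7 is 38.
Elements after it: 11, 21, 44
Those smaller than 38: 11, 21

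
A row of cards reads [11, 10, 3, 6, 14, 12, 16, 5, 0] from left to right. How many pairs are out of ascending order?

20 out-of-order pairs

Count, for each position, how many later elements it exceeds:
11: 5
10: 4
3: 1
6: 2
14: 3
12: 2
16: 2
5: 1
0: 0
Sum: 5 + 4 + 1 + 2 + 3 + 2 + 2 + 1 + 0 = 20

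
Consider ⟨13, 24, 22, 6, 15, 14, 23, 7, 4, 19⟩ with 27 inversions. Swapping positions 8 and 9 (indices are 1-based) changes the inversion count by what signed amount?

-1

Positions 8 and 9 hold 7 and 4; after swapping, the array is [13, 24, 22, 6, 15, 14, 23, 4, 7, 19].
Sweep left to right; for each value list the smaller values that follow it:
13 → 6, 4, 7 → 3
24 → 22, 6, 15, 14, 23, 4, 7, 19 → 8
22 → 6, 15, 14, 4, 7, 19 → 6
6 → 4 → 1
15 → 14, 4, 7 → 3
14 → 4, 7 → 2
23 → 4, 7, 19 → 3
4 → none → 0
7 → none → 0
19 → none → 0
Sum: 3 + 8 + 6 + 1 + 3 + 2 + 3 + 0 + 0 + 0 = 26
Change: 26 − 27 = -1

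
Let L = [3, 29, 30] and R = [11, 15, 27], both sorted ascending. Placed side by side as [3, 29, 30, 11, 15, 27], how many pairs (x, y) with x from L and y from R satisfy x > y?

6 split inversions

Take each right-half value and tally the left-half values above it:
r = 11: 29, 30 → 2
r = 15: 29, 30 → 2
r = 27: 29, 30 → 2
Cross-inversions: 2 + 2 + 2 = 6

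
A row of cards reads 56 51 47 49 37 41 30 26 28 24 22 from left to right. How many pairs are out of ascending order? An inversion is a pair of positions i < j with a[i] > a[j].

Count, for each position, how many later elements it exceeds:
56 → 51, 47, 49, 37, 41, 30, 26, 28, 24, 22 → 10
51 → 47, 49, 37, 41, 30, 26, 28, 24, 22 → 9
47 → 37, 41, 30, 26, 28, 24, 22 → 7
49 → 37, 41, 30, 26, 28, 24, 22 → 7
37 → 30, 26, 28, 24, 22 → 5
41 → 30, 26, 28, 24, 22 → 5
30 → 26, 28, 24, 22 → 4
26 → 24, 22 → 2
28 → 24, 22 → 2
24 → 22 → 1
22 → none → 0
Sum: 10 + 9 + 7 + 7 + 5 + 5 + 4 + 2 + 2 + 1 + 0 = 52

52 out-of-order pairs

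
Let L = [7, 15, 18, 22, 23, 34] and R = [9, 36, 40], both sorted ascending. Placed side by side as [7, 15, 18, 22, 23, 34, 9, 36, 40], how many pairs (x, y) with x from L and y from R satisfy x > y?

Take each right-half value and tally the left-half values above it:
r = 9: 15, 18, 22, 23, 34 → 5
r = 36: none → 0
r = 40: none → 0
Cross-inversions: 5 + 0 + 0 = 5

5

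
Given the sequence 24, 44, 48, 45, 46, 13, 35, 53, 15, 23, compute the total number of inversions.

25 inversions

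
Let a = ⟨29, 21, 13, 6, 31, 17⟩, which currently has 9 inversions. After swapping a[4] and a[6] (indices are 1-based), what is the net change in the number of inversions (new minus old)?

+1

Positions 4 and 6 hold 6 and 17; after swapping, the array is [29, 21, 13, 17, 31, 6].
Count, for each position, how many later elements it exceeds:
29 → 21, 13, 17, 6 → 4
21 → 13, 17, 6 → 3
13 → 6 → 1
17 → 6 → 1
31 → 6 → 1
6 → none → 0
Sum: 4 + 3 + 1 + 1 + 1 + 0 = 10
Change: 10 − 9 = +1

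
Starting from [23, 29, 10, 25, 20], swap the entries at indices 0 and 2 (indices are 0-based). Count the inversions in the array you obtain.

5 inversions

Positions 0 and 2 hold 23 and 10; after swapping, the array is [10, 29, 23, 25, 20].
Element-by-element contributions:
10 → none → 0
29 → 23, 25, 20 → 3
23 → 20 → 1
25 → 20 → 1
20 → none → 0
Sum: 0 + 3 + 1 + 1 + 0 = 5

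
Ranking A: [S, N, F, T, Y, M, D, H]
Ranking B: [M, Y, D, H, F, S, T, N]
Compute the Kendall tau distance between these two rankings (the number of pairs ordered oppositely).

20 discordant pairs

Assign each item its position (1..8) in the first ordering, then rewrite the second ordering as that position sequence:
positions: S→1, N→2, F→3, T→4, Y→5, M→6, D→7, H→8
second ordering as positions: [6, 5, 7, 8, 3, 1, 4, 2]
Discordant pairs = inversions in this position sequence.
6: 5, 3, 1, 4, 2 → 5
5: 3, 1, 4, 2 → 4
7: 3, 1, 4, 2 → 4
8: 3, 1, 4, 2 → 4
3: 1, 2 → 2
1: 0
4: 2 → 1
2: 0
Total: 5 + 4 + 4 + 4 + 2 + 0 + 1 + 0 = 20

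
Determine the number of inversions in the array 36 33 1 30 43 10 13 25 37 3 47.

Sweep left to right; for each value list the smaller values that follow it:
36: 7
33: 6
1: 0
30: 4
43: 5
10: 1
13: 1
25: 1
37: 1
3: 0
47: 0
Sum: 7 + 6 + 0 + 4 + 5 + 1 + 1 + 1 + 1 + 0 + 0 = 26

26 inversions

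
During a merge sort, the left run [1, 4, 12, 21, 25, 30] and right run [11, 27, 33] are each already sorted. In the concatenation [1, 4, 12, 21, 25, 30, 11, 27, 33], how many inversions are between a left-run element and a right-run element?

5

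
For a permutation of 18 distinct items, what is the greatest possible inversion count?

153

A reversed (strictly descending) arrangement makes every pair an inversion, giving C(18, 2) inversions.
C(18, 2) = 18·17/2 = 153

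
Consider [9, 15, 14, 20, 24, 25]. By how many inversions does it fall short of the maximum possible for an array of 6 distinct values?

14

Maximum inversions for 6 distinct elements is C(6, 2) = 6·5/2 = 15.
Current inversions — for each element, count later smaller elements:
9: 0
15: 1
14: 0
20: 0
24: 0
25: 0
Current total: 0 + 1 + 0 + 0 + 0 + 0 = 1
Shortfall: 15 − 1 = 14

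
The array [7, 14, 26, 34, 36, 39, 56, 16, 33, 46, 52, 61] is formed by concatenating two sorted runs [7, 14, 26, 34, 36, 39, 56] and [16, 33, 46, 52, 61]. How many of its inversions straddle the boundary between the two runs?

Take each right-half value and tally the left-half values above it:
r = 16: 26, 34, 36, 39, 56 → 5
r = 33: 34, 36, 39, 56 → 4
r = 46: 56 → 1
r = 52: 56 → 1
r = 61: none → 0
Cross-inversions: 5 + 4 + 1 + 1 + 0 = 11

11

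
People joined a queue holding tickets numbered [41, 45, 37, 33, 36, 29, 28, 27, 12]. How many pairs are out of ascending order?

34

Element-by-element contributions:
41 → 37, 33, 36, 29, 28, 27, 12 → 7
45 → 37, 33, 36, 29, 28, 27, 12 → 7
37 → 33, 36, 29, 28, 27, 12 → 6
33 → 29, 28, 27, 12 → 4
36 → 29, 28, 27, 12 → 4
29 → 28, 27, 12 → 3
28 → 27, 12 → 2
27 → 12 → 1
12 → none → 0
Sum: 7 + 7 + 6 + 4 + 4 + 3 + 2 + 1 + 0 = 34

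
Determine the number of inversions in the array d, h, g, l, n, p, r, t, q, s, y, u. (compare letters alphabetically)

Count, for each position, how many later elements it exceeds:
d → none → 0
h → g → 1
g → none → 0
l → none → 0
n → none → 0
p → none → 0
r → q → 1
t → q, s → 2
q → none → 0
s → none → 0
y → u → 1
u → none → 0
Sum: 0 + 1 + 0 + 0 + 0 + 0 + 1 + 2 + 0 + 0 + 1 + 0 = 5

5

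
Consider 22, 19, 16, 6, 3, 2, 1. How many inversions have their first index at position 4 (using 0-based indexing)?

The element at index 4 is 3.
Elements after it: 2, 1
Those smaller than 3: 2, 1

2 such elements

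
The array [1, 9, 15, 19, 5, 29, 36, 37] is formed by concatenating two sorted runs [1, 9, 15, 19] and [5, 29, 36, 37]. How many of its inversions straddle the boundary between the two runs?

Take each right-half value and tally the left-half values above it:
r = 5: 9, 15, 19 → 3
r = 29: none → 0
r = 36: none → 0
r = 37: none → 0
Cross-inversions: 3 + 0 + 0 + 0 = 3

There are 3 cross-inversions.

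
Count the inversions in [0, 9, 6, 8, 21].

2 out-of-order pairs

Count, for each position, how many later elements it exceeds:
0: 0
9: 2
6: 0
8: 0
21: 0
Sum: 0 + 2 + 0 + 0 + 0 = 2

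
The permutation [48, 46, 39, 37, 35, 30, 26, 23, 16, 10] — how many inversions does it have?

For each element, count later entries that are smaller:
48 → 46, 39, 37, 35, 30, 26, 23, 16, 10 → 9
46 → 39, 37, 35, 30, 26, 23, 16, 10 → 8
39 → 37, 35, 30, 26, 23, 16, 10 → 7
37 → 35, 30, 26, 23, 16, 10 → 6
35 → 30, 26, 23, 16, 10 → 5
30 → 26, 23, 16, 10 → 4
26 → 23, 16, 10 → 3
23 → 16, 10 → 2
16 → 10 → 1
10 → none → 0
Sum: 9 + 8 + 7 + 6 + 5 + 4 + 3 + 2 + 1 + 0 = 45

There are 45 inversions.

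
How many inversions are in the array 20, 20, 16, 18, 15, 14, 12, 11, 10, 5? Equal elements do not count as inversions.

43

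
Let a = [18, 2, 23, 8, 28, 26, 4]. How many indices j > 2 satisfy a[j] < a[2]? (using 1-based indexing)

The element at index 2 is 2.
Elements after it: 23, 8, 28, 26, 4
None of them are smaller than 2.

0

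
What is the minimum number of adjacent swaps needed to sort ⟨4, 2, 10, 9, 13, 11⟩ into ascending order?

3 adjacent swaps

The minimum number of adjacent swaps to sort an array equals its inversion count, since every such swap removes exactly one inversion.
Count inversions — for each element, later elements that are smaller:
4: 2 → 1
2: none → 0
10: 9 → 1
9: none → 0
13: 11 → 1
11: none → 0
Total inversions: 1 + 0 + 1 + 0 + 1 + 0 = 3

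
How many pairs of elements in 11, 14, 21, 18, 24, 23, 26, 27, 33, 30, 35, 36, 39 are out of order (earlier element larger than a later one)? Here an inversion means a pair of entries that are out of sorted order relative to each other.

There are 3 inversions.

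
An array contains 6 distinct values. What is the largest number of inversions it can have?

There are 15 inversions.

The maximum occurs when the array is in strictly decreasing order: every one of the C(6, 2) pairs is inverted.
C(6, 2) = 6·5/2 = 15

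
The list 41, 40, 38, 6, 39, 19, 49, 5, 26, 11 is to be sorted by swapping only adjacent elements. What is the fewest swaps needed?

Each adjacent swap fixes exactly one inversion, so the minimum swap count equals the number of inversions.
Count inversions — for each element, later elements that are smaller:
41: 40, 38, 6, 39, 19, 5, 26, 11 → 8
40: 38, 6, 39, 19, 5, 26, 11 → 7
38: 6, 19, 5, 26, 11 → 5
6: 5 → 1
39: 19, 5, 26, 11 → 4
19: 5, 11 → 2
49: 5, 26, 11 → 3
5: none → 0
26: 11 → 1
11: none → 0
Total inversions: 8 + 7 + 5 + 1 + 4 + 2 + 3 + 0 + 1 + 0 = 31

31 swaps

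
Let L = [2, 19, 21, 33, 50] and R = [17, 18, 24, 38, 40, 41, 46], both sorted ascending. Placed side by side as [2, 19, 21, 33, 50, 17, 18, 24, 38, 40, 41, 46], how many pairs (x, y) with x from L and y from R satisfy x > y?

Count, for every r in R, how many entries of L exceed r:
r = 17: 19, 21, 33, 50 → 4
r = 18: 19, 21, 33, 50 → 4
r = 24: 33, 50 → 2
r = 38: 50 → 1
r = 40: 50 → 1
r = 41: 50 → 1
r = 46: 50 → 1
Cross-inversions: 4 + 4 + 2 + 1 + 1 + 1 + 1 = 14

14 split inversions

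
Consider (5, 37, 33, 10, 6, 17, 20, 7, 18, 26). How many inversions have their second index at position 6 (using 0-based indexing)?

The element at index 6 is 20.
Elements before it: 5, 37, 33, 10, 6, 17
Those larger than 20: 37, 33

2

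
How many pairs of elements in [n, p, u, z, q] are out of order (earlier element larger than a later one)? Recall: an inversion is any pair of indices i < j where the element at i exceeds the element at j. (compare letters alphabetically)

Inversion pairs (indices are 0-based):
(2,4): u > q
(3,4): z > q
That's 2 pairs.

2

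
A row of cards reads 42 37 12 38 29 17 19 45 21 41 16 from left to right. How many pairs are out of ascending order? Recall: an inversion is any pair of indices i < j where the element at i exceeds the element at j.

Count, for each position, how many later elements it exceeds:
42: 9
37: 6
12: 0
38: 5
29: 4
17: 1
19: 1
45: 3
21: 1
41: 1
16: 0
Sum: 9 + 6 + 0 + 5 + 4 + 1 + 1 + 3 + 1 + 1 + 0 = 31

31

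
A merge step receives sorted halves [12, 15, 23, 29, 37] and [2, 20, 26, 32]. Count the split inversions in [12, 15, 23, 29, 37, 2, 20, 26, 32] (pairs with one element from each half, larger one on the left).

11

Count, for every r in R, how many entries of L exceed r:
r = 2: 12, 15, 23, 29, 37 → 5
r = 20: 23, 29, 37 → 3
r = 26: 29, 37 → 2
r = 32: 37 → 1
Cross-inversions: 5 + 3 + 2 + 1 = 11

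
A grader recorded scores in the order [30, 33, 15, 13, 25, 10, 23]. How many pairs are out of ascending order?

There are 15 inversions.

Sweep left to right; for each value list the smaller values that follow it:
30 → 15, 13, 25, 10, 23 → 5
33 → 15, 13, 25, 10, 23 → 5
15 → 13, 10 → 2
13 → 10 → 1
25 → 10, 23 → 2
10 → none → 0
23 → none → 0
Sum: 5 + 5 + 2 + 1 + 2 + 0 + 0 = 15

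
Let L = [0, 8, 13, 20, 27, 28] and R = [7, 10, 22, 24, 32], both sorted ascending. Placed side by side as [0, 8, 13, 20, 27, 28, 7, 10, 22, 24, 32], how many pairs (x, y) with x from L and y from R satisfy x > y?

13

For each element r of the right run, count left-run elements greater than r:
r = 7: 8, 13, 20, 27, 28 → 5
r = 10: 13, 20, 27, 28 → 4
r = 22: 27, 28 → 2
r = 24: 27, 28 → 2
r = 32: none → 0
Cross-inversions: 5 + 4 + 2 + 2 + 0 = 13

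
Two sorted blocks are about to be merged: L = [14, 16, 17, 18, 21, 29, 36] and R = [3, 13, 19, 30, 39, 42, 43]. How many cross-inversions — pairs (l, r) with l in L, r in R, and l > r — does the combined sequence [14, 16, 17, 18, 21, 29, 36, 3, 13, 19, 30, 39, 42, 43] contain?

18 cross-inversions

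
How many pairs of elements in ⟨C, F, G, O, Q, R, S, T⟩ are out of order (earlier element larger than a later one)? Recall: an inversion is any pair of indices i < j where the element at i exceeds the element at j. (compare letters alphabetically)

Sweep left to right; for each value list the smaller values that follow it:
C → none → 0
F → none → 0
G → none → 0
O → none → 0
Q → none → 0
R → none → 0
S → none → 0
T → none → 0
Sum: 0 + 0 + 0 + 0 + 0 + 0 + 0 + 0 = 0

Out-of-order pairs: 0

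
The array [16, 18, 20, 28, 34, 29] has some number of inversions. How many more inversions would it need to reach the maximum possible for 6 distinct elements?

14 inversions short

Maximum inversions for 6 distinct elements is C(6, 2) = 6·5/2 = 15.
Current inversions — for each element, count later smaller elements:
16: 0
18: 0
20: 0
28: 0
34: 1
29: 0
Current total: 0 + 0 + 0 + 0 + 1 + 0 = 1
Shortfall: 15 − 1 = 14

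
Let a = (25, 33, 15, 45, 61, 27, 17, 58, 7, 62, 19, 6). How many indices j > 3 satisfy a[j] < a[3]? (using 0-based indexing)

The element at index 3 is 45.
Elements after it: 61, 27, 17, 58, 7, 62, 19, 6
Those smaller than 45: 27, 17, 7, 19, 6

5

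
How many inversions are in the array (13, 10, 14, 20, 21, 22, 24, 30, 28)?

2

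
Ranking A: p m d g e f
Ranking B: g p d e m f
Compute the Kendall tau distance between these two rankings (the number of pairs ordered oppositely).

Assign each item its position (1..6) in the first ordering, then rewrite the second ordering as that position sequence:
positions: p→1, m→2, d→3, g→4, e→5, f→6
second ordering as positions: [4, 1, 3, 5, 2, 6]
Discordant pairs = inversions in this position sequence.
4: 1, 3, 2 → 3
1: 0
3: 2 → 1
5: 2 → 1
2: 0
6: 0
Total: 3 + 0 + 1 + 1 + 0 + 0 = 5

5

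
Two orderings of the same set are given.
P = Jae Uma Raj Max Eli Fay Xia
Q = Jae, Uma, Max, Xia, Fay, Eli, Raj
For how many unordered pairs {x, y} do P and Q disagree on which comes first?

Assign each item its position (1..7) in the first ordering, then rewrite the second ordering as that position sequence:
positions: Jae→1, Uma→2, Raj→3, Max→4, Eli→5, Fay→6, Xia→7
second ordering as positions: [1, 2, 4, 7, 6, 5, 3]
Discordant pairs = inversions in this position sequence.
1: 0
2: 0
4: 3 → 1
7: 6, 5, 3 → 3
6: 5, 3 → 2
5: 3 → 1
3: 0
Total: 0 + 0 + 1 + 3 + 2 + 1 + 0 = 7

7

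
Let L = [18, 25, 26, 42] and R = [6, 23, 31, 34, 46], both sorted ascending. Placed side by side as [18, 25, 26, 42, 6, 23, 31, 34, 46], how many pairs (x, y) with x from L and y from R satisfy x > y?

There are 9 split inversions.

Take each right-half value and tally the left-half values above it:
r = 6: 18, 25, 26, 42 → 4
r = 23: 25, 26, 42 → 3
r = 31: 42 → 1
r = 34: 42 → 1
r = 46: none → 0
Cross-inversions: 4 + 3 + 1 + 1 + 0 = 9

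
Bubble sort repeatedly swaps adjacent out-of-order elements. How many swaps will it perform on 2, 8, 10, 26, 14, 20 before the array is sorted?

Swaps: 2

Minimum adjacent swaps = number of inversions (each swap of adjacent out-of-order elements removes one inversion and no swap can remove more).
Count inversions — for each element, later elements that are smaller:
2: none → 0
8: none → 0
10: none → 0
26: 14, 20 → 2
14: none → 0
20: none → 0
Total inversions: 0 + 0 + 0 + 2 + 0 + 0 = 2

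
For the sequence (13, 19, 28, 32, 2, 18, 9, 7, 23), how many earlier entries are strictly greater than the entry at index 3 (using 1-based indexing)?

The element at index 3 is 28.
Elements before it: 13, 19
None of them are larger than 28.

0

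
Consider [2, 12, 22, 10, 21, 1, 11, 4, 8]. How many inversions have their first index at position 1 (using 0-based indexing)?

The element at index 1 is 12.
Elements after it: 22, 10, 21, 1, 11, 4, 8
Those smaller than 12: 10, 1, 11, 4, 8

5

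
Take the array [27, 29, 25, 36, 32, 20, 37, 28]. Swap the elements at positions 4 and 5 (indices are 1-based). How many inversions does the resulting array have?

11

Positions 4 and 5 hold 36 and 32; after swapping, the array is [27, 29, 25, 32, 36, 20, 37, 28].
Element-by-element contributions:
27 → 25, 20 → 2
29 → 25, 20, 28 → 3
25 → 20 → 1
32 → 20, 28 → 2
36 → 20, 28 → 2
20 → none → 0
37 → 28 → 1
28 → none → 0
Sum: 2 + 3 + 1 + 2 + 2 + 0 + 1 + 0 = 11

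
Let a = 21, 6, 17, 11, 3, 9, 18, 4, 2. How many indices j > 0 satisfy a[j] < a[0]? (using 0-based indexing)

The element at index 0 is 21.
Elements after it: 6, 17, 11, 3, 9, 18, 4, 2
Those smaller than 21: 6, 17, 11, 3, 9, 18, 4, 2

8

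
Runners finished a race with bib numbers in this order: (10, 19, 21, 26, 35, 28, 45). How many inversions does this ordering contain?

Out-of-order index pairs (1-indexed):
(5,6): 35 > 28
That's 1 pair.

1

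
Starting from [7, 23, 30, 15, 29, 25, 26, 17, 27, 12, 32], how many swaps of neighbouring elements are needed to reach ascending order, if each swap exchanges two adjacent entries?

22

Minimum adjacent swaps = number of inversions (each swap of adjacent out-of-order elements removes one inversion and no swap can remove more).
Count inversions — for each element, later elements that are smaller:
7: none → 0
23: 15, 17, 12 → 3
30: 15, 29, 25, 26, 17, 27, 12 → 7
15: 12 → 1
29: 25, 26, 17, 27, 12 → 5
25: 17, 12 → 2
26: 17, 12 → 2
17: 12 → 1
27: 12 → 1
12: none → 0
32: none → 0
Total inversions: 0 + 3 + 7 + 1 + 5 + 2 + 2 + 1 + 1 + 0 + 0 = 22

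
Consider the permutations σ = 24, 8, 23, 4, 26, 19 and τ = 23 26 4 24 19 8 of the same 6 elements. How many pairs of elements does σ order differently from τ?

Assign each item its position (1..6) in the first ordering, then rewrite the second ordering as that position sequence:
positions: 24→1, 8→2, 23→3, 4→4, 26→5, 19→6
second ordering as positions: [3, 5, 4, 1, 6, 2]
Discordant pairs = inversions in this position sequence.
3: 1, 2 → 2
5: 4, 1, 2 → 3
4: 1, 2 → 2
1: 0
6: 2 → 1
2: 0
Total: 2 + 3 + 2 + 0 + 1 + 0 = 8

8 discordant pairs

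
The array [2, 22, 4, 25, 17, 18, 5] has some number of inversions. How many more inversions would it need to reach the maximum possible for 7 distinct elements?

12

Maximum inversions for 7 distinct elements is C(7, 2) = 7·6/2 = 21.
Current inversions — for each element, count later smaller elements:
2: 0
22: 4
4: 0
25: 3
17: 1
18: 1
5: 0
Current total: 0 + 4 + 0 + 3 + 1 + 1 + 0 = 9
Shortfall: 21 − 9 = 12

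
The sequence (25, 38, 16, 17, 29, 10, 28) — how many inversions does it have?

12

Out-of-order index pairs (1-indexed):
(1,3): 25 > 16
(1,4): 25 > 17
(1,6): 25 > 10
(2,3): 38 > 16
(2,4): 38 > 17
(2,5): 38 > 29
(2,6): 38 > 10
(2,7): 38 > 28
(3,6): 16 > 10
(4,6): 17 > 10
(5,6): 29 > 10
(5,7): 29 > 28
That's 12 pairs.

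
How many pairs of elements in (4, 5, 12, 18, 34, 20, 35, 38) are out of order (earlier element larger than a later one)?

Count, for each position, how many later elements it exceeds:
4: 0
5: 0
12: 0
18: 0
34: 1
20: 0
35: 0
38: 0
Sum: 0 + 0 + 0 + 0 + 1 + 0 + 0 + 0 = 1

1 inversion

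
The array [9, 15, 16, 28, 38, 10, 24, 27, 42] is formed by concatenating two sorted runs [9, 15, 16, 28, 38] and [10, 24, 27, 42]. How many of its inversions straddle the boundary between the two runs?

8

Count, for every r in R, how many entries of L exceed r:
r = 10: 15, 16, 28, 38 → 4
r = 24: 28, 38 → 2
r = 27: 28, 38 → 2
r = 42: none → 0
Cross-inversions: 4 + 2 + 2 + 0 = 8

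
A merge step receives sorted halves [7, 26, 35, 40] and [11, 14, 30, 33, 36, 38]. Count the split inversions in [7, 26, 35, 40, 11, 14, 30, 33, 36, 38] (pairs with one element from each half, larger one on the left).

12

Count, for every r in R, how many entries of L exceed r:
r = 11: 26, 35, 40 → 3
r = 14: 26, 35, 40 → 3
r = 30: 35, 40 → 2
r = 33: 35, 40 → 2
r = 36: 40 → 1
r = 38: 40 → 1
Cross-inversions: 3 + 3 + 2 + 2 + 1 + 1 = 12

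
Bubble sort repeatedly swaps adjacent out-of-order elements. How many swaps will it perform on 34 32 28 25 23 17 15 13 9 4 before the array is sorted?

Minimum adjacent swaps = number of inversions (each swap of adjacent out-of-order elements removes one inversion and no swap can remove more).
Count inversions — for each element, later elements that are smaller:
34: 32, 28, 25, 23, 17, 15, 13, 9, 4 → 9
32: 28, 25, 23, 17, 15, 13, 9, 4 → 8
28: 25, 23, 17, 15, 13, 9, 4 → 7
25: 23, 17, 15, 13, 9, 4 → 6
23: 17, 15, 13, 9, 4 → 5
17: 15, 13, 9, 4 → 4
15: 13, 9, 4 → 3
13: 9, 4 → 2
9: 4 → 1
4: none → 0
Total inversions: 9 + 8 + 7 + 6 + 5 + 4 + 3 + 2 + 1 + 0 = 45

45 swaps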